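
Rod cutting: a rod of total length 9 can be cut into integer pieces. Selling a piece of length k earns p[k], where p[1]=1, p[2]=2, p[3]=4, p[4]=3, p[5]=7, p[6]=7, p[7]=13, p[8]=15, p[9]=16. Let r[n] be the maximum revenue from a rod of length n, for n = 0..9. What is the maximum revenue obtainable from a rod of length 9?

   n    0    1    2    3    4    5    6    7    8    9
r[n]    0    1    2    4    5    7    8   13   15   16

16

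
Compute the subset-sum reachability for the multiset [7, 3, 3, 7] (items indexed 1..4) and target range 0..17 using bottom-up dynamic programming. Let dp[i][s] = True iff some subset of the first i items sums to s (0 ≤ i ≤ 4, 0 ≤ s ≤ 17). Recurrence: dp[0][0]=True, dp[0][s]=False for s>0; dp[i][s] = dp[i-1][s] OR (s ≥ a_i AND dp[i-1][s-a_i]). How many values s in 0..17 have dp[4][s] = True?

8

i\s   0   1   2   3   4   5   6   7   8   9  10  11  12  13  14  15  16  17
  0   T   F   F   F   F   F   F   F   F   F   F   F   F   F   F   F   F   F
  1   T   F   F   F   F   F   F   T   F   F   F   F   F   F   F   F   F   F
  2   T   F   F   T   F   F   F   T   F   F   T   F   F   F   F   F   F   F
  3   T   F   F   T   F   F   T   T   F   F   T   F   F   T   F   F   F   F
  4   T   F   F   T   F   F   T   T   F   F   T   F   F   T   T   F   F   T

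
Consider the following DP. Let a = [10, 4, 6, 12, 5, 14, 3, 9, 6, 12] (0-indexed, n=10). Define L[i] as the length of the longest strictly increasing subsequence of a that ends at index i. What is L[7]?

   i    0    1    2    3    4    5    6    7    8    9
a[i]   10    4    6   12    5   14    3    9    6   12
L[i]    1    1    2    3    2    4    1    3    3    4

3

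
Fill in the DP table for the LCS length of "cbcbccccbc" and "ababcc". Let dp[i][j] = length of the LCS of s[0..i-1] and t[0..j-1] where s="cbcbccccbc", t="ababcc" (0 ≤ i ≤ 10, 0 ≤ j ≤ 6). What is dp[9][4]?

2

   ''  a  b  a  b  c  c
''  0  0  0  0  0  0  0
 c  0  0  0  0  0  1  1
 b  0  0  1  1  1  1  1
 c  0  0  1  1  1  2  2
 b  0  0  1  1  2  2  2
 c  0  0  1  1  2  3  3
 c  0  0  1  1  2  3  4
 c  0  0  1  1  2  3  4
 c  0  0  1  1  2  3  4
 b  0  0  1  1  2  3  4
 c  0  0  1  1  2  3  4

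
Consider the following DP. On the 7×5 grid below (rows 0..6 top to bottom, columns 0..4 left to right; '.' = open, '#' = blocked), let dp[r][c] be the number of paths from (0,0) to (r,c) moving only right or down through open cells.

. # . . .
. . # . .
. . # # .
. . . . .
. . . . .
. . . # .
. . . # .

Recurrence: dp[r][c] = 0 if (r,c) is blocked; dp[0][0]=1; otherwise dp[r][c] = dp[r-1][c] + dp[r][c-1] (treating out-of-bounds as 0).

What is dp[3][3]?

r\c   0   1   2   3   4
  0   1   0   0   0   0
  1   1   1   0   0   0
  2   1   2   0   0   0
  3   1   3   3   3   3
  4   1   4   7  10  13
  5   1   5  12   0  13
  6   1   6  18   0  13

3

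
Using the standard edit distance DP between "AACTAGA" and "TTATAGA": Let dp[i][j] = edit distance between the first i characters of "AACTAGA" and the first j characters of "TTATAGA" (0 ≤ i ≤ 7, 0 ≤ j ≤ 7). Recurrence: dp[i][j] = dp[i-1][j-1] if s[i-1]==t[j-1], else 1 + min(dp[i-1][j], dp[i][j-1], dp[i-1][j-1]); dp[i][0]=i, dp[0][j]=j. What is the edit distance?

3

   ''  T  T  A  T  A  G  A
''  0  1  2  3  4  5  6  7
 A  1  1  2  2  3  4  5  6
 A  2  2  2  2  3  3  4  5
 C  3  3  3  3  3  4  4  5
 T  4  3  3  4  3  4  5  5
 A  5  4  4  3  4  3  4  5
 G  6  5  5  4  4  4  3  4
 A  7  6  6  5  5  4  4  3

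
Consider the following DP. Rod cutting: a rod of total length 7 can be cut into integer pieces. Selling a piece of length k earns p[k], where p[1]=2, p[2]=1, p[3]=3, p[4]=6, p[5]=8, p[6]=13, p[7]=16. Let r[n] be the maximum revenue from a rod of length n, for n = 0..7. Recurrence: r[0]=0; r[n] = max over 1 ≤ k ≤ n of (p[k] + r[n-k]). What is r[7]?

16

   n    0    1    2    3    4    5    6    7
r[n]    0    2    4    6    8   10   13   16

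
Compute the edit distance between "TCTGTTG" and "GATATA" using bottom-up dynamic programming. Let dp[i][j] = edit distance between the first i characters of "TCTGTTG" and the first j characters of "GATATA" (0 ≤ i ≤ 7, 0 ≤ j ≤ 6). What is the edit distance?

   ''  G  A  T  A  T  A
''  0  1  2  3  4  5  6
 T  1  1  2  2  3  4  5
 C  2  2  2  3  3  4  5
 T  3  3  3  2  3  3  4
 G  4  3  4  3  3  4  4
 T  5  4  4  4  4  3  4
 T  6  5  5  4  5  4  4
 G  7  6  6  5  5  5  5

5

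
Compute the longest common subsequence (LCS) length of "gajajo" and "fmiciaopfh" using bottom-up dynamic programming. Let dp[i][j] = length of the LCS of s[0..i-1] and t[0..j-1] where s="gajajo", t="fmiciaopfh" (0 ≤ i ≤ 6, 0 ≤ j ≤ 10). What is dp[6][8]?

2

   ''  f  m  i  c  i  a  o  p  f  h
''  0  0  0  0  0  0  0  0  0  0  0
 g  0  0  0  0  0  0  0  0  0  0  0
 a  0  0  0  0  0  0  1  1  1  1  1
 j  0  0  0  0  0  0  1  1  1  1  1
 a  0  0  0  0  0  0  1  1  1  1  1
 j  0  0  0  0  0  0  1  1  1  1  1
 o  0  0  0  0  0  0  1  2  2  2  2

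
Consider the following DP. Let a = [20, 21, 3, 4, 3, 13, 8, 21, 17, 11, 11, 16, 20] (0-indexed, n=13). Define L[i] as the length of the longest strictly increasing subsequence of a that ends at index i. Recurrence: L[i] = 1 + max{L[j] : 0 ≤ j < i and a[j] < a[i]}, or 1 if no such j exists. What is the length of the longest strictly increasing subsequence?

6

   i    0    1    2    3    4    5    6    7    8    9   10   11   12
a[i]   20   21    3    4    3   13    8   21   17   11   11   16   20
L[i]    1    2    1    2    1    3    3    4    4    4    4    5    6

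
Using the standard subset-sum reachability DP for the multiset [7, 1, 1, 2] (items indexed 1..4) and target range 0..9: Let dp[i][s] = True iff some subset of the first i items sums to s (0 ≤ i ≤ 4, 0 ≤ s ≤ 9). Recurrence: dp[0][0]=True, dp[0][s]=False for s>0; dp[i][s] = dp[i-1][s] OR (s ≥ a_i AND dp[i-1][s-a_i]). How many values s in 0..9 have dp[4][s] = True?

8

i\s   0   1   2   3   4   5   6   7   8   9
  0   T   F   F   F   F   F   F   F   F   F
  1   T   F   F   F   F   F   F   T   F   F
  2   T   T   F   F   F   F   F   T   T   F
  3   T   T   T   F   F   F   F   T   T   T
  4   T   T   T   T   T   F   F   T   T   T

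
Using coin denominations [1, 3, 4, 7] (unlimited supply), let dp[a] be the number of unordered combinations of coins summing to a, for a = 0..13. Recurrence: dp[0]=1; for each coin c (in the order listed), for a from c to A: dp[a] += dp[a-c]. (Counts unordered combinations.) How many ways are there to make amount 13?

after  coin     0     1     2     3     4     5     6     7     8     9    10    11    12    13
          1     1     1     1     1     1     1     1     1     1     1     1     1     1     1
          3     1     1     1     2     2     2     3     3     3     4     4     4     5     5
          4     1     1     1     2     3     3     4     5     6     7     8     9    11    12
          7     1     1     1     2     3     3     4     6     7     8    10    12    14    16

16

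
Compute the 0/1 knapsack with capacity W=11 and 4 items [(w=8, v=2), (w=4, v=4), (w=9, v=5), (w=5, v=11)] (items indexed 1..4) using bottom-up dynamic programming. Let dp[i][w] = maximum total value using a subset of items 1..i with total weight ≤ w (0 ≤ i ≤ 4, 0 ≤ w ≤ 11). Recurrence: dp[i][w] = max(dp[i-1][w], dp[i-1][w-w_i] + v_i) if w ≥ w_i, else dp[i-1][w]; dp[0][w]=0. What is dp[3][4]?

i\w   0   1   2   3   4   5   6   7   8   9  10  11
  0   0   0   0   0   0   0   0   0   0   0   0   0
  1   0   0   0   0   0   0   0   0   2   2   2   2
  2   0   0   0   0   4   4   4   4   4   4   4   4
  3   0   0   0   0   4   4   4   4   4   5   5   5
  4   0   0   0   0   4  11  11  11  11  15  15  15

4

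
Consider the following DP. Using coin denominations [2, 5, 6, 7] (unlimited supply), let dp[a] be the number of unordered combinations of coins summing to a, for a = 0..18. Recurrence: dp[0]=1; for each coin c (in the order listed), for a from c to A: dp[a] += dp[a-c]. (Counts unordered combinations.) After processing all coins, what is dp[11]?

3

after  coin     0     1     2     3     4     5     6     7     8     9    10    11    12    13    14    15    16    17    18
          2     1     0     1     0     1     0     1     0     1     0     1     0     1     0     1     0     1     0     1
          5     1     0     1     0     1     1     1     1     1     1     2     1     2     1     2     2     2     2     2
          6     1     0     1     0     1     1     2     1     2     1     3     2     4     2     4     3     5     4     6
          7     1     0     1     0     1     1     2     2     2     2     3     3     5     4     6     5     7     7     9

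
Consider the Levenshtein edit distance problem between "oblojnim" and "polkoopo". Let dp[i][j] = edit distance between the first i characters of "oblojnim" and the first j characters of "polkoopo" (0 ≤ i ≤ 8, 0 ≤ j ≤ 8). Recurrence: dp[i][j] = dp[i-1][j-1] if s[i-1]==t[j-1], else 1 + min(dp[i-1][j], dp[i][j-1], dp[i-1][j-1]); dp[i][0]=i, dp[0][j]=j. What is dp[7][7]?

6

   ''  p  o  l  k  o  o  p  o
''  0  1  2  3  4  5  6  7  8
 o  1  1  1  2  3  4  5  6  7
 b  2  2  2  2  3  4  5  6  7
 l  3  3  3  2  3  4  5  6  7
 o  4  4  3  3  3  3  4  5  6
 j  5  5  4  4  4  4  4  5  6
 n  6  6  5  5  5  5  5  5  6
 i  7  7  6  6  6  6  6  6  6
 m  8  8  7  7  7  7  7  7  7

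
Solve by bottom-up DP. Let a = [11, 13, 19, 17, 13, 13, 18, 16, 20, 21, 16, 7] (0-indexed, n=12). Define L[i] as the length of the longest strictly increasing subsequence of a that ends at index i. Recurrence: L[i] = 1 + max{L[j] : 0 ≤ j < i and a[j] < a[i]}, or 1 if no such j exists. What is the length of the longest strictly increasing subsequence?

6

   i    0    1    2    3    4    5    6    7    8    9   10   11
a[i]   11   13   19   17   13   13   18   16   20   21   16    7
L[i]    1    2    3    3    2    2    4    3    5    6    3    1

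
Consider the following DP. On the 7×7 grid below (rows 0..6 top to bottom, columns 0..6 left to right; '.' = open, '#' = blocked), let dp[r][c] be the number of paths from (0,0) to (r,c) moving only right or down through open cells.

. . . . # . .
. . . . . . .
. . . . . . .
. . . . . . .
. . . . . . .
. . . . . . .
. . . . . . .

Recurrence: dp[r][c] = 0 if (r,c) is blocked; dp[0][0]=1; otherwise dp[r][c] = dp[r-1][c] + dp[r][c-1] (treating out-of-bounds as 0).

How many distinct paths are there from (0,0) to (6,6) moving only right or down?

r\c   0   1   2   3   4   5   6
  0   1   1   1   1   0   0   0
  1   1   2   3   4   4   4   4
  2   1   3   6  10  14  18  22
  3   1   4  10  20  34  52  74
  4   1   5  15  35  69 121 195
  5   1   6  21  56 125 246 441
  6   1   7  28  84 209 455 896

896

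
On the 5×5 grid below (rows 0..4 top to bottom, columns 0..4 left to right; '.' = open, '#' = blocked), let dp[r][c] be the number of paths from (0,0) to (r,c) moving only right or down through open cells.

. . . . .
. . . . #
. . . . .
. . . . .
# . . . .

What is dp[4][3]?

r\c   0   1   2   3   4
  0   1   1   1   1   1
  1   1   2   3   4   0
  2   1   3   6  10  10
  3   1   4  10  20  30
  4   0   4  14  34  64

34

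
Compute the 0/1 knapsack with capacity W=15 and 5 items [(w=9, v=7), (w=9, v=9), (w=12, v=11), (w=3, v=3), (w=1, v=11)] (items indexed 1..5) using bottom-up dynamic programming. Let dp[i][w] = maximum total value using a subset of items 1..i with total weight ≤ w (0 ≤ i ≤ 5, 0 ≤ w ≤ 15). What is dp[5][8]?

i\w   0   1   2   3   4   5   6   7   8   9  10  11  12  13  14  15
  0   0   0   0   0   0   0   0   0   0   0   0   0   0   0   0   0
  1   0   0   0   0   0   0   0   0   0   7   7   7   7   7   7   7
  2   0   0   0   0   0   0   0   0   0   9   9   9   9   9   9   9
  3   0   0   0   0   0   0   0   0   0   9   9   9  11  11  11  11
  4   0   0   0   3   3   3   3   3   3   9   9   9  12  12  12  14
  5   0  11  11  11  14  14  14  14  14  14  20  20  20  23  23  23

14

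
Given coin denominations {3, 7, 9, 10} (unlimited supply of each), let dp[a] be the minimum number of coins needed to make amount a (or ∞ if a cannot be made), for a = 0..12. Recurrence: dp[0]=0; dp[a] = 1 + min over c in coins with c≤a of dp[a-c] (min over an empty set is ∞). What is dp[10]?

 a  0  1  2  3  4  5  6  7  8  9 10 11 12
dp  0  -  -  1  -  -  2  1  -  1  1  -  2
(- denotes ∞ / unreachable)

1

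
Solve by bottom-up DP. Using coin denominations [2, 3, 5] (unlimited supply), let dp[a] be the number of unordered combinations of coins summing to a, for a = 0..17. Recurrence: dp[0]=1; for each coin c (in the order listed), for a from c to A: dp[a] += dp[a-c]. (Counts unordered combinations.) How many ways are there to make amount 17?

after  coin     0     1     2     3     4     5     6     7     8     9    10    11    12    13    14    15    16    17
          2     1     0     1     0     1     0     1     0     1     0     1     0     1     0     1     0     1     0
          3     1     0     1     1     1     1     2     1     2     2     2     2     3     2     3     3     3     3
          5     1     0     1     1     1     2     2     2     3     3     4     4     5     5     6     7     7     8

8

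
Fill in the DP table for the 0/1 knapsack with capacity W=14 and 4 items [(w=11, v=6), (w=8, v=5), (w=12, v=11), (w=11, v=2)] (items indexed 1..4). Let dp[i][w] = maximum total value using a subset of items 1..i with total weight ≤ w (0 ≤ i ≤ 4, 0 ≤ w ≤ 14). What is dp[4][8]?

i\w   0   1   2   3   4   5   6   7   8   9  10  11  12  13  14
  0   0   0   0   0   0   0   0   0   0   0   0   0   0   0   0
  1   0   0   0   0   0   0   0   0   0   0   0   6   6   6   6
  2   0   0   0   0   0   0   0   0   5   5   5   6   6   6   6
  3   0   0   0   0   0   0   0   0   5   5   5   6  11  11  11
  4   0   0   0   0   0   0   0   0   5   5   5   6  11  11  11

5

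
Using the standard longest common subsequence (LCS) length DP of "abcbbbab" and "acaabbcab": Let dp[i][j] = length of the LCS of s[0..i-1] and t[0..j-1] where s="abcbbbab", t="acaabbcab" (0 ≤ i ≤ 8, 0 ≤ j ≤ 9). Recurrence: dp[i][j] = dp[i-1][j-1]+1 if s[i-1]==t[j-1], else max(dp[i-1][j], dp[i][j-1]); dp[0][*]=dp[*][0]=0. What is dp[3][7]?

   ''  a  c  a  a  b  b  c  a  b
''  0  0  0  0  0  0  0  0  0  0
 a  0  1  1  1  1  1  1  1  1  1
 b  0  1  1  1  1  2  2  2  2  2
 c  0  1  2  2  2  2  2  3  3  3
 b  0  1  2  2  2  3  3  3  3  4
 b  0  1  2  2  2  3  4  4  4  4
 b  0  1  2  2  2  3  4  4  4  5
 a  0  1  2  3  3  3  4  4  5  5
 b  0  1  2  3  3  4  4  4  5  6

3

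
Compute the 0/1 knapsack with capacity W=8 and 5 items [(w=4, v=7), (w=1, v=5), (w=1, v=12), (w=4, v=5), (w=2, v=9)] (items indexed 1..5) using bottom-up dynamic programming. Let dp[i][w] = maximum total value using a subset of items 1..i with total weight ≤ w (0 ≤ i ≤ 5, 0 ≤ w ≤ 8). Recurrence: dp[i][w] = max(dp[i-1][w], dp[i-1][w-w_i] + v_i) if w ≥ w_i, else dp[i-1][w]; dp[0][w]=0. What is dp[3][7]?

24

i\w   0   1   2   3   4   5   6   7   8
  0   0   0   0   0   0   0   0   0   0
  1   0   0   0   0   7   7   7   7   7
  2   0   5   5   5   7  12  12  12  12
  3   0  12  17  17  17  19  24  24  24
  4   0  12  17  17  17  19  24  24  24
  5   0  12  17  21  26  26  26  28  33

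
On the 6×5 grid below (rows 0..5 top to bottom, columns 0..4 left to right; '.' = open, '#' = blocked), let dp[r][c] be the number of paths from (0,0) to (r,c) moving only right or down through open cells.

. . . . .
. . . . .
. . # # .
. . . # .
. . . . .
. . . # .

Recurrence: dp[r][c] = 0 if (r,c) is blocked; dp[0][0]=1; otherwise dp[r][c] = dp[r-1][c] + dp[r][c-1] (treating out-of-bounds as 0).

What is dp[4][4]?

r\c   0   1   2   3   4
  0   1   1   1   1   1
  1   1   2   3   4   5
  2   1   3   0   0   5
  3   1   4   4   0   5
  4   1   5   9   9  14
  5   1   6  15   0  14

14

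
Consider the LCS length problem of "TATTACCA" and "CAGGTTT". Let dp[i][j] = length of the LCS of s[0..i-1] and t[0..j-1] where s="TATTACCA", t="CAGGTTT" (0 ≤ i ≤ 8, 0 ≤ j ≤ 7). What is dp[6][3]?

   ''  C  A  G  G  T  T  T
''  0  0  0  0  0  0  0  0
 T  0  0  0  0  0  1  1  1
 A  0  0  1  1  1  1  1  1
 T  0  0  1  1  1  2  2  2
 T  0  0  1  1  1  2  3  3
 A  0  0  1  1  1  2  3  3
 C  0  1  1  1  1  2  3  3
 C  0  1  1  1  1  2  3  3
 A  0  1  2  2  2  2  3  3

1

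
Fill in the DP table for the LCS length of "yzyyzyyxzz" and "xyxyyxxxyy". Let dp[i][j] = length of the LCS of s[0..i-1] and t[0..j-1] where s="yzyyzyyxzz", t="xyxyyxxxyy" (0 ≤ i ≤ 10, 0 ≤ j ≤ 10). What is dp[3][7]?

2

   ''  x  y  x  y  y  x  x  x  y  y
''  0  0  0  0  0  0  0  0  0  0  0
 y  0  0  1  1  1  1  1  1  1  1  1
 z  0  0  1  1  1  1  1  1  1  1  1
 y  0  0  1  1  2  2  2  2  2  2  2
 y  0  0  1  1  2  3  3  3  3  3  3
 z  0  0  1  1  2  3  3  3  3  3  3
 y  0  0  1  1  2  3  3  3  3  4  4
 y  0  0  1  1  2  3  3  3  3  4  5
 x  0  1  1  2  2  3  4  4  4  4  5
 z  0  1  1  2  2  3  4  4  4  4  5
 z  0  1  1  2  2  3  4  4  4  4  5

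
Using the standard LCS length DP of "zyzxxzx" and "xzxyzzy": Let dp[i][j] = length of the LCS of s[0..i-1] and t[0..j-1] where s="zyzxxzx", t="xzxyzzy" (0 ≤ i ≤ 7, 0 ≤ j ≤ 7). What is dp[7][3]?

3

   ''  x  z  x  y  z  z  y
''  0  0  0  0  0  0  0  0
 z  0  0  1  1  1  1  1  1
 y  0  0  1  1  2  2  2  2
 z  0  0  1  1  2  3  3  3
 x  0  1  1  2  2  3  3  3
 x  0  1  1  2  2  3  3  3
 z  0  1  2  2  2  3  4  4
 x  0  1  2  3  3  3  4  4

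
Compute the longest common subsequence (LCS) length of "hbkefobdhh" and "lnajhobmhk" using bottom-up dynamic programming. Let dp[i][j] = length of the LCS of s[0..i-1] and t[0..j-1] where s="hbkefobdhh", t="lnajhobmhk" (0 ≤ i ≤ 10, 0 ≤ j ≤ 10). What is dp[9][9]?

4

   ''  l  n  a  j  h  o  b  m  h  k
''  0  0  0  0  0  0  0  0  0  0  0
 h  0  0  0  0  0  1  1  1  1  1  1
 b  0  0  0  0  0  1  1  2  2  2  2
 k  0  0  0  0  0  1  1  2  2  2  3
 e  0  0  0  0  0  1  1  2  2  2  3
 f  0  0  0  0  0  1  1  2  2  2  3
 o  0  0  0  0  0  1  2  2  2  2  3
 b  0  0  0  0  0  1  2  3  3  3  3
 d  0  0  0  0  0  1  2  3  3  3  3
 h  0  0  0  0  0  1  2  3  3  4  4
 h  0  0  0  0  0  1  2  3  3  4  4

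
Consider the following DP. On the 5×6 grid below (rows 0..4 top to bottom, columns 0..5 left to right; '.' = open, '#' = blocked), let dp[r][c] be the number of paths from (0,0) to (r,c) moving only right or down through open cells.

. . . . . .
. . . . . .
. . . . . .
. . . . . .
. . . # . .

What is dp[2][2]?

6

r\c   0   1   2   3   4   5
  0   1   1   1   1   1   1
  1   1   2   3   4   5   6
  2   1   3   6  10  15  21
  3   1   4  10  20  35  56
  4   1   5  15   0  35  91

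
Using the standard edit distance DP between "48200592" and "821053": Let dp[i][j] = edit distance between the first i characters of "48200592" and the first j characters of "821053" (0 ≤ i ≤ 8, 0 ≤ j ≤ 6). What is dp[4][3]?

   ''  8  2  1  0  5  3
''  0  1  2  3  4  5  6
 4  1  1  2  3  4  5  6
 8  2  1  2  3  4  5  6
 2  3  2  1  2  3  4  5
 0  4  3  2  2  2  3  4
 0  5  4  3  3  2  3  4
 5  6  5  4  4  3  2  3
 9  7  6  5  5  4  3  3
 2  8  7  6  6  5  4  4

2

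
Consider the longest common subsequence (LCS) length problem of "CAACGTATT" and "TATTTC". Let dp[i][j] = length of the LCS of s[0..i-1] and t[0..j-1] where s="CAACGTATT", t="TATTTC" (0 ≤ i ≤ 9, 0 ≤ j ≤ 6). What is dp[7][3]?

   ''  T  A  T  T  T  C
''  0  0  0  0  0  0  0
 C  0  0  0  0  0  0  1
 A  0  0  1  1  1  1  1
 A  0  0  1  1  1  1  1
 C  0  0  1  1  1  1  2
 G  0  0  1  1  1  1  2
 T  0  1  1  2  2  2  2
 A  0  1  2  2  2  2  2
 T  0  1  2  3  3  3  3
 T  0  1  2  3  4  4  4

2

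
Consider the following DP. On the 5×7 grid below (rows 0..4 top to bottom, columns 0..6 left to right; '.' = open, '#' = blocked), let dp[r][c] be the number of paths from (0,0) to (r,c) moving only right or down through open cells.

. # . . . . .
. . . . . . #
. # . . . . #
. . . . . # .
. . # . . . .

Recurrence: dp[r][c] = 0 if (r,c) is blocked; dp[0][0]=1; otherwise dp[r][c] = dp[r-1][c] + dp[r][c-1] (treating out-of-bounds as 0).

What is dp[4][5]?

r\c   0   1   2   3   4   5   6
  0   1   0   0   0   0   0   0
  1   1   1   1   1   1   1   0
  2   1   0   1   2   3   4   0
  3   1   1   2   4   7   0   0
  4   1   2   0   4  11  11  11

11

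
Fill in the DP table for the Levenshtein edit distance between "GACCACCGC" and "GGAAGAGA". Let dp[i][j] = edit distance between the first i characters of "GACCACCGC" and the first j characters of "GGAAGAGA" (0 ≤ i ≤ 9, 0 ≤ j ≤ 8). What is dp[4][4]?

3

   ''  G  G  A  A  G  A  G  A
''  0  1  2  3  4  5  6  7  8
 G  1  0  1  2  3  4  5  6  7
 A  2  1  1  1  2  3  4  5  6
 C  3  2  2  2  2  3  4  5  6
 C  4  3  3  3  3  3  4  5  6
 A  5  4  4  3  3  4  3  4  5
 C  6  5  5  4  4  4  4  4  5
 C  7  6  6  5  5  5  5  5  5
 G  8  7  6  6  6  5  6  5  6
 C  9  8  7  7  7  6  6  6  6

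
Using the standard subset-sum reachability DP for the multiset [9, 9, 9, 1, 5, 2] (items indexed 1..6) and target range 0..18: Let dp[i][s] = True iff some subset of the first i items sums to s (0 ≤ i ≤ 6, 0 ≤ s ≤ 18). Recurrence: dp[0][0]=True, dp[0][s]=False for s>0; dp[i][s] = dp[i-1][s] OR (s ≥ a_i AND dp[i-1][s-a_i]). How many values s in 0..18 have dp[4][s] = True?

5

i\s   0   1   2   3   4   5   6   7   8   9  10  11  12  13  14  15  16  17  18
  0   T   F   F   F   F   F   F   F   F   F   F   F   F   F   F   F   F   F   F
  1   T   F   F   F   F   F   F   F   F   T   F   F   F   F   F   F   F   F   F
  2   T   F   F   F   F   F   F   F   F   T   F   F   F   F   F   F   F   F   T
  3   T   F   F   F   F   F   F   F   F   T   F   F   F   F   F   F   F   F   T
  4   T   T   F   F   F   F   F   F   F   T   T   F   F   F   F   F   F   F   T
  5   T   T   F   F   F   T   T   F   F   T   T   F   F   F   T   T   F   F   T
  6   T   T   T   T   F   T   T   T   T   T   T   T   T   F   T   T   T   T   T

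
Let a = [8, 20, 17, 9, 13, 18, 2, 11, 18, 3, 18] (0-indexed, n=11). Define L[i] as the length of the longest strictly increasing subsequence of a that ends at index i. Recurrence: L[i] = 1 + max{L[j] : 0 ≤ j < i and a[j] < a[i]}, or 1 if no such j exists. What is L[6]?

   i    0    1    2    3    4    5    6    7    8    9   10
a[i]    8   20   17    9   13   18    2   11   18    3   18
L[i]    1    2    2    2    3    4    1    3    4    2    4

1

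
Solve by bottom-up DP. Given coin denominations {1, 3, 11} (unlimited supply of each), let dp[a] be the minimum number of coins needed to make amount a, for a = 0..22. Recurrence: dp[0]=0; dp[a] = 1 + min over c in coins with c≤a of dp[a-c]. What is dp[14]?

 a  0  1  2  3  4  5  6  7  8  9 10 11 12 13 14 15 16 17 18 19 20 21 22
dp  0  1  2  1  2  3  2  3  4  3  4  1  2  3  2  3  4  3  4  5  4  5  2

2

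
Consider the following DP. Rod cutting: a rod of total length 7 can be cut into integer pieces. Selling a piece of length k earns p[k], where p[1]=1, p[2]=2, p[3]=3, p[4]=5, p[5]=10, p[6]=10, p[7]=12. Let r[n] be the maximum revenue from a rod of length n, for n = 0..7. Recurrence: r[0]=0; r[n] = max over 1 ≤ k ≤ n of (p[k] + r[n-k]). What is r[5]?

10

   n    0    1    2    3    4    5    6    7
r[n]    0    1    2    3    5   10   11   12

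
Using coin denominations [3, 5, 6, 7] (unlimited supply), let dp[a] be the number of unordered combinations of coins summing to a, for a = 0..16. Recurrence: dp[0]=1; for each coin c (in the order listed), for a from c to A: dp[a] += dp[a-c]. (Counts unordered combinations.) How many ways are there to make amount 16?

4

after  coin     0     1     2     3     4     5     6     7     8     9    10    11    12    13    14    15    16
          3     1     0     0     1     0     0     1     0     0     1     0     0     1     0     0     1     0
          5     1     0     0     1     0     1     1     0     1     1     1     1     1     1     1     2     1
          6     1     0     0     1     0     1     2     0     1     2     1     2     3     1     2     4     2
          7     1     0     0     1     0     1     2     1     1     2     2     2     4     3     3     5     4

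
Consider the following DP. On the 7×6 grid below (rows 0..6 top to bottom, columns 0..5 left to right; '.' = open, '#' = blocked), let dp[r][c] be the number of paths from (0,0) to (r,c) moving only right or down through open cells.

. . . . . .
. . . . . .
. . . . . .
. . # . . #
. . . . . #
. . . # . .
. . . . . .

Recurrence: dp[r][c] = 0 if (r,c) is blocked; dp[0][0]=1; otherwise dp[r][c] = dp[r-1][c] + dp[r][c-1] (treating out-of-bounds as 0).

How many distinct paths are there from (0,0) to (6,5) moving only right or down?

98

r\c   0   1   2   3   4   5
  0   1   1   1   1   1   1
  1   1   2   3   4   5   6
  2   1   3   6  10  15  21
  3   1   4   0  10  25   0
  4   1   5   5  15  40   0
  5   1   6  11   0  40  40
  6   1   7  18  18  58  98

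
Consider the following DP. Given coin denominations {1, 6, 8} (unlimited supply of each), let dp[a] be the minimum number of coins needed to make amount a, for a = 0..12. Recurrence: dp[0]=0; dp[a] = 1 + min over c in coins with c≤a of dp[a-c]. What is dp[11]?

 a  0  1  2  3  4  5  6  7  8  9 10 11 12
dp  0  1  2  3  4  5  1  2  1  2  3  4  2

4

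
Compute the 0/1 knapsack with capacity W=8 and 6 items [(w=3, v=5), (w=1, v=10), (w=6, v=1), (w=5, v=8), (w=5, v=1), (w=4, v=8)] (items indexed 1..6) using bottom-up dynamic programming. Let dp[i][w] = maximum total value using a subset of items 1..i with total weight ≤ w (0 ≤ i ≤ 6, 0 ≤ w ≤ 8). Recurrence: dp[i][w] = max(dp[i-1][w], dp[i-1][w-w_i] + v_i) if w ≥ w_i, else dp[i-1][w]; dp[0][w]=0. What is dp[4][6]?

18

i\w   0   1   2   3   4   5   6   7   8
  0   0   0   0   0   0   0   0   0   0
  1   0   0   0   5   5   5   5   5   5
  2   0  10  10  10  15  15  15  15  15
  3   0  10  10  10  15  15  15  15  15
  4   0  10  10  10  15  15  18  18  18
  5   0  10  10  10  15  15  18  18  18
  6   0  10  10  10  15  18  18  18  23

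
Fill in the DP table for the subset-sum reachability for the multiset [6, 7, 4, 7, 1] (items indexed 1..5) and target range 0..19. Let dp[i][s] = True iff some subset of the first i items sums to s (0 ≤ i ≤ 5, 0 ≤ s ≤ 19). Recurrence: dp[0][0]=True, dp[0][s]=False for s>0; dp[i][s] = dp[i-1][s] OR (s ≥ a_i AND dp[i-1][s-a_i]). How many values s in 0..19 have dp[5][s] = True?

i\s   0   1   2   3   4   5   6   7   8   9  10  11  12  13  14  15  16  17  18  19
  0   T   F   F   F   F   F   F   F   F   F   F   F   F   F   F   F   F   F   F   F
  1   T   F   F   F   F   F   T   F   F   F   F   F   F   F   F   F   F   F   F   F
  2   T   F   F   F   F   F   T   T   F   F   F   F   F   T   F   F   F   F   F   F
  3   T   F   F   F   T   F   T   T   F   F   T   T   F   T   F   F   F   T   F   F
  4   T   F   F   F   T   F   T   T   F   F   T   T   F   T   T   F   F   T   T   F
  5   T   T   F   F   T   T   T   T   T   F   T   T   T   T   T   T   F   T   T   T

16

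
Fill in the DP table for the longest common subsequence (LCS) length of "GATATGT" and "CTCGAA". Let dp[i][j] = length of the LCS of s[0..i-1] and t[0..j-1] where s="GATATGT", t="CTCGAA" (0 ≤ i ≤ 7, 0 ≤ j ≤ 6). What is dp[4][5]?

2

   ''  C  T  C  G  A  A
''  0  0  0  0  0  0  0
 G  0  0  0  0  1  1  1
 A  0  0  0  0  1  2  2
 T  0  0  1  1  1  2  2
 A  0  0  1  1  1  2  3
 T  0  0  1  1  1  2  3
 G  0  0  1  1  2  2  3
 T  0  0  1  1  2  2  3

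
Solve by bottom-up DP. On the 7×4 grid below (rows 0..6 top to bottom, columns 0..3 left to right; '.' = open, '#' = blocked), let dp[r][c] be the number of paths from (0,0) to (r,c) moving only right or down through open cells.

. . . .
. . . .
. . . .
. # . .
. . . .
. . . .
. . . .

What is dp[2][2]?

r\c   0   1   2   3
  0   1   1   1   1
  1   1   2   3   4
  2   1   3   6  10
  3   1   0   6  16
  4   1   1   7  23
  5   1   2   9  32
  6   1   3  12  44

6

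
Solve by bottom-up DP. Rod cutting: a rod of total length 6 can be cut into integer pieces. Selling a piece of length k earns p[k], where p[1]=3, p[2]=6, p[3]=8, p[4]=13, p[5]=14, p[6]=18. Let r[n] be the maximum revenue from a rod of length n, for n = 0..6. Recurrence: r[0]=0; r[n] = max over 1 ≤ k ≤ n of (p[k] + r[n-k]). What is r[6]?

   n    0    1    2    3    4    5    6
r[n]    0    3    6    9   13   16   19

19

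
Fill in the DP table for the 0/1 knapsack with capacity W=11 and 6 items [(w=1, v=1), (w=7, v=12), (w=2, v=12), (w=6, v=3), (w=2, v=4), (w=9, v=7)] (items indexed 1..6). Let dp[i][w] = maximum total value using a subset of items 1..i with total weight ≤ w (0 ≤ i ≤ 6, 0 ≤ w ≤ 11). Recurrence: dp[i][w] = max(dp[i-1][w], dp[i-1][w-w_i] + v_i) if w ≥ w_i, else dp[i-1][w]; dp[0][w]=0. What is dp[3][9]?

24

i\w   0   1   2   3   4   5   6   7   8   9  10  11
  0   0   0   0   0   0   0   0   0   0   0   0   0
  1   0   1   1   1   1   1   1   1   1   1   1   1
  2   0   1   1   1   1   1   1  12  13  13  13  13
  3   0   1  12  13  13  13  13  13  13  24  25  25
  4   0   1  12  13  13  13  13  13  15  24  25  25
  5   0   1  12  13  16  17  17  17  17  24  25  28
  6   0   1  12  13  16  17  17  17  17  24  25  28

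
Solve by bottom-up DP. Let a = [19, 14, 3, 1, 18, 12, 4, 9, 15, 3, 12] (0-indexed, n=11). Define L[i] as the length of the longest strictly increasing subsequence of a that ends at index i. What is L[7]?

3

   i    0    1    2    3    4    5    6    7    8    9   10
a[i]   19   14    3    1   18   12    4    9   15    3   12
L[i]    1    1    1    1    2    2    2    3    4    2    4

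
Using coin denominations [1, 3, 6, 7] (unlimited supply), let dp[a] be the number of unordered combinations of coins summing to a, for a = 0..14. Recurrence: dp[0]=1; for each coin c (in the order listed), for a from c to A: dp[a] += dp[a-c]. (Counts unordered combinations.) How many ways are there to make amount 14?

after  coin     0     1     2     3     4     5     6     7     8     9    10    11    12    13    14
          1     1     1     1     1     1     1     1     1     1     1     1     1     1     1     1
          3     1     1     1     2     2     2     3     3     3     4     4     4     5     5     5
          6     1     1     1     2     2     2     4     4     4     6     6     6     9     9     9
          7     1     1     1     2     2     2     4     5     5     7     8     8    11    13    14

14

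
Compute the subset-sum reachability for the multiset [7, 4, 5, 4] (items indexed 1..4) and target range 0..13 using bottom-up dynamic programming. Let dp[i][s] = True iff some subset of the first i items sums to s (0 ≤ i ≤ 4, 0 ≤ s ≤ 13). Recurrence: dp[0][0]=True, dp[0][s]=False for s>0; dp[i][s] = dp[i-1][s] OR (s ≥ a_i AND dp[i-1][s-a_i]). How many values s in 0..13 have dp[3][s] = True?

7

i\s   0   1   2   3   4   5   6   7   8   9  10  11  12  13
  0   T   F   F   F   F   F   F   F   F   F   F   F   F   F
  1   T   F   F   F   F   F   F   T   F   F   F   F   F   F
  2   T   F   F   F   T   F   F   T   F   F   F   T   F   F
  3   T   F   F   F   T   T   F   T   F   T   F   T   T   F
  4   T   F   F   F   T   T   F   T   T   T   F   T   T   T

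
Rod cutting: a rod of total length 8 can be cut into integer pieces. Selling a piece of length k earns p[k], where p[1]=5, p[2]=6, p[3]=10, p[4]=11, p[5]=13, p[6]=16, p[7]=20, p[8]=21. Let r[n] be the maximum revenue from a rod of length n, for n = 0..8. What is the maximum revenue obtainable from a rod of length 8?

40

   n    0    1    2    3    4    5    6    7    8
r[n]    0    5   10   15   20   25   30   35   40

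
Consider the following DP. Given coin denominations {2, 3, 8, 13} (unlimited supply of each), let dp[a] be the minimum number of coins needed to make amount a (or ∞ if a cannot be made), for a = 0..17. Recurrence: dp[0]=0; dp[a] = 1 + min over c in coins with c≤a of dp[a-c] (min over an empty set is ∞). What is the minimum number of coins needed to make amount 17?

 a  0  1  2  3  4  5  6  7  8  9 10 11 12 13 14 15 16 17
dp  0  -  1  1  2  2  2  3  1  3  2  2  3  1  3  2  2  3
(- denotes ∞ / unreachable)

3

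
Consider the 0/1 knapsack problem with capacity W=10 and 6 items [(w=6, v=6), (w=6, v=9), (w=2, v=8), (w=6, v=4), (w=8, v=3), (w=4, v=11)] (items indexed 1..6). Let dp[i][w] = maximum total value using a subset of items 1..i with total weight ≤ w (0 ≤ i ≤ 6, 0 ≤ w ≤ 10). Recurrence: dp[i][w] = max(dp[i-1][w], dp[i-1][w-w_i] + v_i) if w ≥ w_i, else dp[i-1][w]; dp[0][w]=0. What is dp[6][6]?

i\w   0   1   2   3   4   5   6   7   8   9  10
  0   0   0   0   0   0   0   0   0   0   0   0
  1   0   0   0   0   0   0   6   6   6   6   6
  2   0   0   0   0   0   0   9   9   9   9   9
  3   0   0   8   8   8   8   9   9  17  17  17
  4   0   0   8   8   8   8   9   9  17  17  17
  5   0   0   8   8   8   8   9   9  17  17  17
  6   0   0   8   8  11  11  19  19  19  19  20

19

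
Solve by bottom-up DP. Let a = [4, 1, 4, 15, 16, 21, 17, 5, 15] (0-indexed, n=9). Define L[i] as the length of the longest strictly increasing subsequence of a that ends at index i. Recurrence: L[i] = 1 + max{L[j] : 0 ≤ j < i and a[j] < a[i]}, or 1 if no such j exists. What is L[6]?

5

   i    0    1    2    3    4    5    6    7    8
a[i]    4    1    4   15   16   21   17    5   15
L[i]    1    1    2    3    4    5    5    3    4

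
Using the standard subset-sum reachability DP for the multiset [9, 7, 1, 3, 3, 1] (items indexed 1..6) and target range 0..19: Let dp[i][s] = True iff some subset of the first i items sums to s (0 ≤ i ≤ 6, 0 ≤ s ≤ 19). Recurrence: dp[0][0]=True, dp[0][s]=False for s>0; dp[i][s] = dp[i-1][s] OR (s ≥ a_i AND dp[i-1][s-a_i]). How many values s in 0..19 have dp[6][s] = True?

i\s   0   1   2   3   4   5   6   7   8   9  10  11  12  13  14  15  16  17  18  19
  0   T   F   F   F   F   F   F   F   F   F   F   F   F   F   F   F   F   F   F   F
  1   T   F   F   F   F   F   F   F   F   T   F   F   F   F   F   F   F   F   F   F
  2   T   F   F   F   F   F   F   T   F   T   F   F   F   F   F   F   T   F   F   F
  3   T   T   F   F   F   F   F   T   T   T   T   F   F   F   F   F   T   T   F   F
  4   T   T   F   T   T   F   F   T   T   T   T   T   T   T   F   F   T   T   F   T
  5   T   T   F   T   T   F   T   T   T   T   T   T   T   T   T   T   T   T   F   T
  6   T   T   T   T   T   T   T   T   T   T   T   T   T   T   T   T   T   T   T   T

20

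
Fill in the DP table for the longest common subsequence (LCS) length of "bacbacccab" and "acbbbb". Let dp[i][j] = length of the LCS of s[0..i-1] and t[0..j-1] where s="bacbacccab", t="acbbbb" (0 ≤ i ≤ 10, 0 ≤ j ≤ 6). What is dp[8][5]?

3

   ''  a  c  b  b  b  b
''  0  0  0  0  0  0  0
 b  0  0  0  1  1  1  1
 a  0  1  1  1  1  1  1
 c  0  1  2  2  2  2  2
 b  0  1  2  3  3  3  3
 a  0  1  2  3  3  3  3
 c  0  1  2  3  3  3  3
 c  0  1  2  3  3  3  3
 c  0  1  2  3  3  3  3
 a  0  1  2  3  3  3  3
 b  0  1  2  3  4  4  4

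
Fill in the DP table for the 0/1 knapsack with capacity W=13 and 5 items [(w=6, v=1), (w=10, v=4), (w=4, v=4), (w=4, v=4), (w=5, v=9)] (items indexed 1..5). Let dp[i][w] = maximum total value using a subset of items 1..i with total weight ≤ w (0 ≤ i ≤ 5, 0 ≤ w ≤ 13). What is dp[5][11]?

13

i\w   0   1   2   3   4   5   6   7   8   9  10  11  12  13
  0   0   0   0   0   0   0   0   0   0   0   0   0   0   0
  1   0   0   0   0   0   0   1   1   1   1   1   1   1   1
  2   0   0   0   0   0   0   1   1   1   1   4   4   4   4
  3   0   0   0   0   4   4   4   4   4   4   5   5   5   5
  4   0   0   0   0   4   4   4   4   8   8   8   8   8   8
  5   0   0   0   0   4   9   9   9   9  13  13  13  13  17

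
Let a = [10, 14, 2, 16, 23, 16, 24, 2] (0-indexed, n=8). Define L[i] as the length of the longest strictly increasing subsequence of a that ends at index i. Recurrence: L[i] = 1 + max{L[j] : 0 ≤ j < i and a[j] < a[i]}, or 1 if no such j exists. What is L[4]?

4

   i    0    1    2    3    4    5    6    7
a[i]   10   14    2   16   23   16   24    2
L[i]    1    2    1    3    4    3    5    1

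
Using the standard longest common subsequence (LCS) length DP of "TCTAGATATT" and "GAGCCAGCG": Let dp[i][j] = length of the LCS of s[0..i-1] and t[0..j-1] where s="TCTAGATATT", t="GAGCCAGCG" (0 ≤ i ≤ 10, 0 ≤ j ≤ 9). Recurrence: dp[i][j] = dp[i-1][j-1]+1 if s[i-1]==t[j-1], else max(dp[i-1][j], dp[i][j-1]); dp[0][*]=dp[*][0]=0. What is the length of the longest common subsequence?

3

   ''  G  A  G  C  C  A  G  C  G
''  0  0  0  0  0  0  0  0  0  0
 T  0  0  0  0  0  0  0  0  0  0
 C  0  0  0  0  1  1  1  1  1  1
 T  0  0  0  0  1  1  1  1  1  1
 A  0  0  1  1  1  1  2  2  2  2
 G  0  1  1  2  2  2  2  3  3  3
 A  0  1  2  2  2  2  3  3  3  3
 T  0  1  2  2  2  2  3  3  3  3
 A  0  1  2  2  2  2  3  3  3  3
 T  0  1  2  2  2  2  3  3  3  3
 T  0  1  2  2  2  2  3  3  3  3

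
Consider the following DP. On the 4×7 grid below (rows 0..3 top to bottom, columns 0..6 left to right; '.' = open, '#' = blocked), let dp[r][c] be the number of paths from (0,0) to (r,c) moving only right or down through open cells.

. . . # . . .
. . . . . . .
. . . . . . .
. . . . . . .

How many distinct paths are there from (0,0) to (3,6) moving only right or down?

r\c   0   1   2   3   4   5   6
  0   1   1   1   0   0   0   0
  1   1   2   3   3   3   3   3
  2   1   3   6   9  12  15  18
  3   1   4  10  19  31  46  64

64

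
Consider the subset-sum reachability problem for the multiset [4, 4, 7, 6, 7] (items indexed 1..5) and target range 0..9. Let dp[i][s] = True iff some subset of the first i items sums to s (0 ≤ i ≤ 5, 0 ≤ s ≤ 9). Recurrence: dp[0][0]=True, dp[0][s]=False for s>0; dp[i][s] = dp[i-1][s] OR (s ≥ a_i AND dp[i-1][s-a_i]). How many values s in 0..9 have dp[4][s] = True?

i\s   0   1   2   3   4   5   6   7   8   9
  0   T   F   F   F   F   F   F   F   F   F
  1   T   F   F   F   T   F   F   F   F   F
  2   T   F   F   F   T   F   F   F   T   F
  3   T   F   F   F   T   F   F   T   T   F
  4   T   F   F   F   T   F   T   T   T   F
  5   T   F   F   F   T   F   T   T   T   F

5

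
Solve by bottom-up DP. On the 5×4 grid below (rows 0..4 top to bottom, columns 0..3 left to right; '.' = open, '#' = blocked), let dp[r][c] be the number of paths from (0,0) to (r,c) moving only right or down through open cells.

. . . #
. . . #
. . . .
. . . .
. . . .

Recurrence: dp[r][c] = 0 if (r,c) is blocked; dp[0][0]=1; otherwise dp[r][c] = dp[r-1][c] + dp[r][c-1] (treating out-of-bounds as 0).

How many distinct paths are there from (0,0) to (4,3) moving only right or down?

31

r\c   0   1   2   3
  0   1   1   1   0
  1   1   2   3   0
  2   1   3   6   6
  3   1   4  10  16
  4   1   5  15  31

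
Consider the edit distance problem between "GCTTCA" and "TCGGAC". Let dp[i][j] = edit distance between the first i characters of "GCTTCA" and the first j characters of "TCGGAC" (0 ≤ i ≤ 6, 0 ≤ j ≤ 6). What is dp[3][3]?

2

   ''  T  C  G  G  A  C
''  0  1  2  3  4  5  6
 G  1  1  2  2  3  4  5
 C  2  2  1  2  3  4  4
 T  3  2  2  2  3  4  5
 T  4  3  3  3  3  4  5
 C  5  4  3  4  4  4  4
 A  6  5  4  4  5  4  5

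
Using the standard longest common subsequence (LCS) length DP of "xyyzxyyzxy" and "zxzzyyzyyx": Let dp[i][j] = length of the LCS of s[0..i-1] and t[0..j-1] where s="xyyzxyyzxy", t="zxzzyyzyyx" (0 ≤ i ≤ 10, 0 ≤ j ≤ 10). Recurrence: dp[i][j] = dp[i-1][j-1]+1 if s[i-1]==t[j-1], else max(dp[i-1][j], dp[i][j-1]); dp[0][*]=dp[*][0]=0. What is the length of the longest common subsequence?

7

   ''  z  x  z  z  y  y  z  y  y  x
''  0  0  0  0  0  0  0  0  0  0  0
 x  0  0  1  1  1  1  1  1  1  1  1
 y  0  0  1  1  1  2  2  2  2  2  2
 y  0  0  1  1  1  2  3  3  3  3  3
 z  0  1  1  2  2  2  3  4  4  4  4
 x  0  1  2  2  2  2  3  4  4  4  5
 y  0  1  2  2  2  3  3  4  5  5  5
 y  0  1  2  2  2  3  4  4  5  6  6
 z  0  1  2  3  3  3  4  5  5  6  6
 x  0  1  2  3  3  3  4  5  5  6  7
 y  0  1  2  3  3  4  4  5  6  6  7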